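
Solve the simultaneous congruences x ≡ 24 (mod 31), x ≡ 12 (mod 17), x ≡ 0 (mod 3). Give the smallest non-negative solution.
The moduli 31, 17, 3 are pairwise coprime, so by the CRT there is a unique solution mod 31·17·3 = 1581.
Solve by successive substitution. Start with x ≡ 24 (mod 31).
  Combine with x ≡ 12 (mod 17): write x = 24 + 31·t and require 24 + 31·t ≡ 12 (mod 17), i.e. 31·t ≡ 12 − 24 ≡ 5 (mod 17). Since 31^(−1) ≡ 11 (mod 17) (31 ≡ 14 (mod 17)), t ≡ 11·5 ≡ 4 (mod 17). So x ≡ 24 + 31·4 = 148 (mod 527).
  Combine with x ≡ 0 (mod 3): write x = 148 + 527·t and require 148 + 527·t ≡ 0 (mod 3), i.e. 527·t ≡ 0 − 148 ≡ 2 (mod 3). Since 527^(−1) ≡ 2 (mod 3) (527 ≡ 2 (mod 3)), t ≡ 2·2 ≡ 1 (mod 3). So x ≡ 148 + 527·1 = 675 (mod 1581).
Unique solution in [0, 1581): x = 675.

Final answer: x ≡ 675 (mod 1581); the representative in [0, 1581) is 675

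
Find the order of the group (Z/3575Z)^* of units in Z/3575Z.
|(Z/3575Z)^*| = 2400

(Z/3575Z)^* consists of the classes a with gcd(a, 3575) = 1, so its order is φ(3575). φ is multiplicative, with φ(p^e) = p^e − p^(e−1). Factorise 3575 = 5^2 · 11 · 13. Then
  φ(3575) = (5^2 − 5^1) · (11 − 1) · (13 − 1) = 20 · 10 · 12 = 2400.
Thus |(Z/3575Z)^*| = 2400.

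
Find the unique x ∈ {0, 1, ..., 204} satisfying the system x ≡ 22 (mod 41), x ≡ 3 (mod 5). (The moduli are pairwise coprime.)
x ≡ 63 (mod 205); the representative in [0, 205) is 63

The moduli 41, 5 are pairwise coprime, so by the CRT there is a unique solution mod 41·5 = 205.
Solve by successive substitution. Start with x ≡ 22 (mod 41).
  Combine with x ≡ 3 (mod 5): write x = 22 + 41·t and require 22 + 41·t ≡ 3 (mod 5), i.e. 41·t ≡ 3 − 22 ≡ 1 (mod 5). Since 41^(−1) ≡ 1 (mod 5) (41 ≡ 1 (mod 5)), t ≡ 1·1 ≡ 1 (mod 5). So x ≡ 22 + 41·1 = 63 (mod 205).
Unique solution in [0, 205): x = 63.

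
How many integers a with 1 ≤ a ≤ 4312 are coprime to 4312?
1680

The number of a ∈ {1, ..., 4312} with gcd(a, 4312) = 1 is by definition Euler's totient φ(4312). φ is multiplicative, with φ(p^e) = p^e − p^(e−1). Factorise 4312 = 2^3 · 7^2 · 11. Then
  φ(4312) = (2^3 − 2^2) · (7^2 − 7^1) · (11 − 1) = 4 · 42 · 10 = 1680.
So there are 1680 such integers.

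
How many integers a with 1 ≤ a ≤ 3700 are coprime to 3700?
The number of a ∈ {1, ..., 3700} with gcd(a, 3700) = 1 is by definition Euler's totient φ(3700). φ is multiplicative, with φ(p^e) = p^e − p^(e−1). Factorise 3700 = 2^2 · 5^2 · 37. Then
  φ(3700) = (2^2 − 2^1) · (5^2 − 5^1) · (37 − 1) = 2 · 20 · 36 = 1440.
So there are 1440 such integers.

Final answer: 1440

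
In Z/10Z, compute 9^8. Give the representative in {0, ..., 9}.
1

Use repeated squaring. Binary(8) = 1000. Walk through the bits of the exponent 8 left-to-right: at each bit after the leading one, square the running value, then multiply by 9 if the bit is 1 (always reducing mod 10):
  bit 1 = 1 (leading): start with 9.
  bit 2 = 0: square 9^2 = 81 ≡ 1 (mod 10).
  bit 3 = 0: square 1^2 = 1 (mod 10).
  bit 4 = 0: square 1^2 = 1 (mod 10).
Final value: 9^8 ≡ 1 (mod 10).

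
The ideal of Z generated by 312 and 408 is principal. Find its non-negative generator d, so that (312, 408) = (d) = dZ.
(312, 408) = (24); d = 24

In the PID Z, (a, b) is generated by gcd(a, b). Compute gcd(408, 312) with the extended Euclidean algorithm, tracking rows (r, s, t) with s·408 + t·312 = r:
  row A: (408, 1, 0)   [1·408 + 0·312 = 408]
  row B: (312, 0, 1)   [0·408 + 1·312 = 312]
  408 = 1·312 + 96   → row C = row A − 1·row B = (96, 1, −1)   [check: 1·408 − 1·312 = 96]
  312 = 3·96 + 24   → row D = row B − 3·row C = (24, −3, 4)   [check: −3·408 + 4·312 = 24]
  96 = 4·24 + 0   → remainder 0, stop. gcd = 24 (last nonzero row D).
So gcd(312, 408) = 24, with Bézout identity −3·408 + 4·312 = 24. Containment (⊇): the Bézout identity exhibits 24 as an element of (312, 408), giving (24) ⊆ (312, 408). Containment (⊆): since 24 | 312 and 24 | 408 (312 = 24·13, 408 = 24·17), every Z-linear combination of 312 and 408 is divisible by 24, so (312, 408) ⊆ (24). Therefore (312, 408) = (24), d = 24.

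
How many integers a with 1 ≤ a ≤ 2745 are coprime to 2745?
The number of a ∈ {1, ..., 2745} with gcd(a, 2745) = 1 is by definition Euler's totient φ(2745). φ is multiplicative, with φ(p^e) = p^e − p^(e−1). Factorise 2745 = 3^2 · 5 · 61. Then
  φ(2745) = (3^2 − 3^1) · (5 − 1) · (61 − 1) = 6 · 4 · 60 = 1440.
So there are 1440 such integers.

Final answer: 1440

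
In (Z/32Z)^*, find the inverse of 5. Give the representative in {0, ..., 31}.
5^(−1) ≡ 13 (mod 32)

Apply the extended Euclidean algorithm to (32, 5), tracking rows (r, s, t) with s·32 + t·5 = r. Each division r_prev = q·r_cur + r_new produces the new row as (previous row) − q·(current row):
  row A: (32, 1, 0)   [1·32 + 0·5 = 32]
  row B: (5, 0, 1)   [0·32 + 1·5 = 5]
  32 = 6·5 + 2   → row C = row A − 6·row B = (2, 1, −6)   [check: 1·32 − 6·5 = 2]
  5 = 2·2 + 1   → row D = row B − 2·row C = (1, −2, 13)   [check: −2·32 + 13·5 = 1]
  2 = 2·1 + 0   → remainder 0, stop. gcd = 1 (last nonzero row D).
The gcd is 1, so 5 is invertible mod 32. The last nonzero row gives −2·32 + 13·5 = 1, so t = 13. So 5^(−1) ≡ 13 (mod 32). Verify: 5 · 13 = 65 ≡ 1 (mod 32). ✓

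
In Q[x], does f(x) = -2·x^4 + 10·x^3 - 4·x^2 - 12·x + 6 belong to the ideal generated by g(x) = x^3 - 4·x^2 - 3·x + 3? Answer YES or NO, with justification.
In Q[x] the ideal (g) consists of all multiples of g, so f ∈ (g) iff g | f, i.e. iff the remainder of f on division by g is 0. Divide f by g (g is monic, so eliminate the leading term of the running remainder at each step):
  leading term -2·x^4: subtract (-2·x)·g(x) = -2·x^4 + 8·x^3 + 6·x^2 - 6·x, leaving 2·x^3 - 10·x^2 - 6·x + 6
  leading term 2·x^3: subtract (2)·g(x) = 2·x^3 - 8·x^2 - 6·x + 6, leaving -2·x^2
The remainder r(x) = -2·x^2 ≠ 0 (and deg r < deg g), so g ∤ f, i.e. f ∉ (g).

Final answer: NO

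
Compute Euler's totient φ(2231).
φ(2231) = 2112

φ is multiplicative, with φ(p^e) = p^e − p^(e−1). Factorise 2231 = 23 · 97. Then
  φ(2231) = (23 − 1) · (97 − 1) = 22 · 96 = 2112.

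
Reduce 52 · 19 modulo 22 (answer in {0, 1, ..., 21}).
20

Reduce the factors first: 52 ≡ 8 (mod 22), so 52 · 19 ≡ 8 · 19 (mod 22). 8 · 19 = 152. Dividing by 22: 152 = 6·22 + 20. So (52 · 19) mod 22 = 20.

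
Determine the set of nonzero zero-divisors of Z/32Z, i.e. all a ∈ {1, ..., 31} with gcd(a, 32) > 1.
nonzero zero-divisors of Z/32Z = {2, 4, 6, 8, 10, 12, 14, 16, 18, 20, 22, 24, 26, 28, 30}

An element a ∈ Z/32Z (with a ≠ 0) is a zero-divisor iff gcd(a, 32) > 1 (because a is a unit precisely when gcd(a, n) = 1, and in Z/nZ every nonzero, non-unit element is a zero-divisor). Scan a = 1, ..., 31 and keep those with gcd(a, 32) > 1:
  gcd(2, 32) = 2, gcd(4, 32) = 4, gcd(6, 32) = 2, gcd(8, 32) = 8, gcd(10, 32) = 2, gcd(12, 32) = 4, gcd(14, 32) = 2, gcd(16, 32) = 16, gcd(18, 32) = 2, gcd(20, 32) = 4, gcd(22, 32) = 2, gcd(24, 32) = 8, gcd(26, 32) = 2, gcd(28, 32) = 4, gcd(30, 32) = 2.
All other a ∈ {1, ..., 31} have gcd(a, 32) = 1 and are units. So the nonzero zero-divisors are exactly the 15 values of a appearing in this scan.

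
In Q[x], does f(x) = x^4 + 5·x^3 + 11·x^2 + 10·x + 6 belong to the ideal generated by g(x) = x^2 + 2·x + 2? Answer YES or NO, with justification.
In Q[x] the ideal (g) consists of all multiples of g, so f ∈ (g) iff g | f, i.e. iff the remainder of f on division by g is 0. Divide f by g (g is monic, so eliminate the leading term of the running remainder at each step):
  leading term x^4: subtract (x^2)·g(x) = x^4 + 2·x^3 + 2·x^2, leaving 3·x^3 + 9·x^2 + 10·x + 6
  leading term 3·x^3: subtract (3·x)·g(x) = 3·x^3 + 6·x^2 + 6·x, leaving 3·x^2 + 4·x + 6
  leading term 3·x^2: subtract (3)·g(x) = 3·x^2 + 6·x + 6, leaving -2·x
The remainder r(x) = -2·x ≠ 0 (and deg r < deg g), so g ∤ f, i.e. f ∉ (g).

Final answer: NO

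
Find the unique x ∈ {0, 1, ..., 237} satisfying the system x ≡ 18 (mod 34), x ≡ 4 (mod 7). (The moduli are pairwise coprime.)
The moduli 34, 7 are pairwise coprime, so by the CRT there is a unique solution mod 34·7 = 238.
Solve by successive substitution. Start with x ≡ 18 (mod 34).
  Combine with x ≡ 4 (mod 7): write x = 18 + 34·t and require 18 + 34·t ≡ 4 (mod 7), i.e. 34·t ≡ 4 − 18 ≡ 0 (mod 7). Since 34^(−1) ≡ 6 (mod 7) (34 ≡ 6 (mod 7)), t ≡ 6·0 ≡ 0 (mod 7). So x ≡ 18 + 34·0 = 18 (mod 238).
Unique solution in [0, 238): x = 18.

Final answer: x ≡ 18 (mod 238); the representative in [0, 238) is 18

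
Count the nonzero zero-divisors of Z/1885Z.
In Z/1885Z each nonzero element is either a unit (gcd with 1885 is 1) or a zero-divisor (gcd > 1). The number of units is φ(1885): factorise 1885 = 5 · 13 · 29, so φ(1885) = (5 − 1) · (13 − 1) · (29 − 1) = 4 · 12 · 28 = 1344. The nonzero elements number 1885 − 1 = 1884. Hence the nonzero zero-divisors number 1884 − 1344 = 540.

Final answer: Z/1885Z has 540 nonzero zero-divisors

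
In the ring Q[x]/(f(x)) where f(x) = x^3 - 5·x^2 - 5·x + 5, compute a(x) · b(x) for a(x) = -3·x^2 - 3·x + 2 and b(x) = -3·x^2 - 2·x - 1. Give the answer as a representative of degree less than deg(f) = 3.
a · b ≡ 348·x^2 + 254·x - 302 (mod f(x))

First multiply in Q[x] without reducing: a · b = 9·x^4 + 15·x^3 + 3·x^2 - x - 2. Now divide by f(x) = x^3 - 5·x^2 - 5·x + 5, eliminating the leading term at each step:
  leading term 9·x^4: subtract (9·x)·f(x) = 9·x^4 - 45·x^3 - 45·x^2 + 45·x, leaving 60·x^3 + 48·x^2 - 46·x - 2
  leading term 60·x^3: subtract (60)·f(x) = 60·x^3 - 300·x^2 - 300·x + 300, leaving 348·x^2 + 254·x - 302
The degree is now < 3, so this is the remainder. Hence a · b ≡ 348·x^2 + 254·x - 302 in Q[x]/(f).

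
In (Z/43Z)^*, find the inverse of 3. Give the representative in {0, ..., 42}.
3^(−1) ≡ 29 (mod 43)

Apply the extended Euclidean algorithm to (43, 3), tracking rows (r, s, t) with s·43 + t·3 = r. Each division r_prev = q·r_cur + r_new produces the new row as (previous row) − q·(current row):
  row A: (43, 1, 0)   [1·43 + 0·3 = 43]
  row B: (3, 0, 1)   [0·43 + 1·3 = 3]
  43 = 14·3 + 1   → row C = row A − 14·row B = (1, 1, −14)   [check: 1·43 − 14·3 = 1]
  3 = 3·1 + 0   → remainder 0, stop. gcd = 1 (last nonzero row C).
The gcd is 1, so 3 is invertible mod 43. The last nonzero row gives 1·43 − 14·3 = 1, so t = −14. So 3^(−1) ≡ −14 ≡ 29 (mod 43). Verify: 3 · 29 = 87 ≡ 1 (mod 43). ✓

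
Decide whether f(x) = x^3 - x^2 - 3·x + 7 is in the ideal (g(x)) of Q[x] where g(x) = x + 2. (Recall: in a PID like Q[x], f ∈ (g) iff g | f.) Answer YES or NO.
NO

In Q[x] the ideal (g) consists of all multiples of g, so f ∈ (g) iff g | f, i.e. iff the remainder of f on division by g is 0. Divide f by g (g is monic, so eliminate the leading term of the running remainder at each step):
  leading term x^3: subtract (x^2)·g(x) = x^3 + 2·x^2, leaving -3·x^2 - 3·x + 7
  leading term -3·x^2: subtract (-3·x)·g(x) = -3·x^2 - 6·x, leaving 3·x + 7
  leading term 3·x: subtract (3)·g(x) = 3·x + 6, leaving 1
The remainder r(x) = 1 ≠ 0 (and deg r < deg g), so g ∤ f, i.e. f ∉ (g).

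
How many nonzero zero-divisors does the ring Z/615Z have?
Z/615Z has 294 nonzero zero-divisors

In Z/615Z each nonzero element is either a unit (gcd with 615 is 1) or a zero-divisor (gcd > 1). The number of units is φ(615): factorise 615 = 3 · 5 · 41, so φ(615) = (3 − 1) · (5 − 1) · (41 − 1) = 2 · 4 · 40 = 320. The nonzero elements number 615 − 1 = 614. Hence the nonzero zero-divisors number 614 − 320 = 294.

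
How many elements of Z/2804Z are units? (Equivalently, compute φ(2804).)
An element a ∈ Z/2804Z is a unit iff gcd(a, 2804) = 1, so the number of units is φ(2804). φ is multiplicative, with φ(p^e) = p^e − p^(e−1). Factorise 2804 = 2^2 · 701. Then
  φ(2804) = (2^2 − 2^1) · (701 − 1) = 2 · 700 = 1400.

Final answer: Z/2804Z has φ(2804) = 1400 units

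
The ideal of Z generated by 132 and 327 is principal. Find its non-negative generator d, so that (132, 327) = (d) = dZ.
In the PID Z, (a, b) is generated by gcd(a, b). Compute gcd(327, 132) with the extended Euclidean algorithm, tracking rows (r, s, t) with s·327 + t·132 = r:
  row A: (327, 1, 0)   [1·327 + 0·132 = 327]
  row B: (132, 0, 1)   [0·327 + 1·132 = 132]
  327 = 2·132 + 63   → row C = row A − 2·row B = (63, 1, −2)   [check: 1·327 − 2·132 = 63]
  132 = 2·63 + 6   → row D = row B − 2·row C = (6, −2, 5)   [check: −2·327 + 5·132 = 6]
  63 = 10·6 + 3   → row E = row C − 10·row D = (3, 21, −52)   [check: 21·327 − 52·132 = 3]
  6 = 2·3 + 0   → remainder 0, stop. gcd = 3 (last nonzero row E).
So gcd(132, 327) = 3, with Bézout identity 21·327 − 52·132 = 3. Containment (⊇): the Bézout identity exhibits 3 as an element of (132, 327), giving (3) ⊆ (132, 327). Containment (⊆): since 3 | 132 and 3 | 327 (132 = 3·44, 327 = 3·109), every Z-linear combination of 132 and 327 is divisible by 3, so (132, 327) ⊆ (3). Therefore (132, 327) = (3), d = 3.

Final answer: (132, 327) = (3); d = 3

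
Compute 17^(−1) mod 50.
17^(−1) ≡ 3 (mod 50)

Apply the extended Euclidean algorithm to (50, 17), tracking rows (r, s, t) with s·50 + t·17 = r. Each division r_prev = q·r_cur + r_new produces the new row as (previous row) − q·(current row):
  row A: (50, 1, 0)   [1·50 + 0·17 = 50]
  row B: (17, 0, 1)   [0·50 + 1·17 = 17]
  50 = 2·17 + 16   → row C = row A − 2·row B = (16, 1, −2)   [check: 1·50 − 2·17 = 16]
  17 = 1·16 + 1   → row D = row B − 1·row C = (1, −1, 3)   [check: −1·50 + 3·17 = 1]
  16 = 16·1 + 0   → remainder 0, stop. gcd = 1 (last nonzero row D).
The gcd is 1, so 17 is invertible mod 50. The last nonzero row gives −1·50 + 3·17 = 1, so t = 3. So 17^(−1) ≡ 3 (mod 50). Verify: 17 · 3 = 51 ≡ 1 (mod 50). ✓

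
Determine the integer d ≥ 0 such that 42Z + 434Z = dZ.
In the PID Z, (a, b) is generated by gcd(a, b). Compute gcd(434, 42) with the extended Euclidean algorithm, tracking rows (r, s, t) with s·434 + t·42 = r:
  row A: (434, 1, 0)   [1·434 + 0·42 = 434]
  row B: (42, 0, 1)   [0·434 + 1·42 = 42]
  434 = 10·42 + 14   → row C = row A − 10·row B = (14, 1, −10)   [check: 1·434 − 10·42 = 14]
  42 = 3·14 + 0   → remainder 0, stop. gcd = 14 (last nonzero row C).
So gcd(42, 434) = 14, with Bézout identity 1·434 − 10·42 = 14. Containment (⊇): the Bézout identity exhibits 14 as an element of (42, 434), giving (14) ⊆ (42, 434). Containment (⊆): since 14 | 42 and 14 | 434 (42 = 14·3, 434 = 14·31), every Z-linear combination of 42 and 434 is divisible by 14, so (42, 434) ⊆ (14). Therefore (42, 434) = (14), d = 14.

Final answer: (42, 434) = (14); d = 14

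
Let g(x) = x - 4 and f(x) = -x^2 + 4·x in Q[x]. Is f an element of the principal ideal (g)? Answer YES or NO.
YES

In Q[x] the ideal (g) consists of all multiples of g, so f ∈ (g) iff g | f, i.e. iff the remainder of f on division by g is 0. Divide f by g (g is monic, so eliminate the leading term of the running remainder at each step):
  leading term -x^2: subtract (-x)·g(x) = -x^2 + 4·x, leaving 0
The remainder is 0, so f(x) = g(x) · h(x) with h(x) = -x. Hence g | f, i.e. f ∈ (g).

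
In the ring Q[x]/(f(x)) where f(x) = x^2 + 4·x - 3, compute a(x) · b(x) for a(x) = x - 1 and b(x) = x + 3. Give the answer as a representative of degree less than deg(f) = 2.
First multiply in Q[x] without reducing: a · b = x^2 + 2·x - 3. Now divide by f(x) = x^2 + 4·x - 3, eliminating the leading term at each step:
  leading term x^2: subtract (1)·f(x) = x^2 + 4·x - 3, leaving -2·x
The degree is now < 2, so this is the remainder. Hence a · b ≡ -2·x in Q[x]/(f).

Final answer: a · b ≡ -2·x (mod f(x))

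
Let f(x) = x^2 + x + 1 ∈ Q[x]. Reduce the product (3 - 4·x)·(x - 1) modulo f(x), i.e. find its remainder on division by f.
First multiply in Q[x] without reducing: a · b = -4·x^2 + 7·x - 3. Now divide by f(x) = x^2 + x + 1, eliminating the leading term at each step:
  leading term -4·x^2: subtract (-4)·f(x) = -4·x^2 - 4·x - 4, leaving 11·x + 1
The degree is now < 2, so this is the remainder. Hence a · b ≡ 11·x + 1 in Q[x]/(f).

Final answer: a · b ≡ 11·x + 1 (mod f(x))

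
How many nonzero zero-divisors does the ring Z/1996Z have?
Z/1996Z has 999 nonzero zero-divisors

In Z/1996Z each nonzero element is either a unit (gcd with 1996 is 1) or a zero-divisor (gcd > 1). The number of units is φ(1996): factorise 1996 = 2^2 · 499, so φ(1996) = (2^2 − 2^1) · (499 − 1) = 2 · 498 = 996. The nonzero elements number 1996 − 1 = 1995. Hence the nonzero zero-divisors number 1995 − 996 = 999.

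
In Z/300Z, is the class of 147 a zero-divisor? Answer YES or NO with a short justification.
YES

gcd(147, 300) = 3 > 1, so 147 is not a unit in Z/300Z. In Z/nZ every nonzero non-unit is a zero-divisor: explicitly, take b = 300/gcd = 100 ≠ 0 (mod 300); then 147·100 = 14700 = 49·300, i.e. 147·100 ≡ 0 (mod 300). So 147 is a zero-divisor.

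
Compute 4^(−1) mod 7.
Apply the extended Euclidean algorithm to (7, 4), tracking rows (r, s, t) with s·7 + t·4 = r. Each division r_prev = q·r_cur + r_new produces the new row as (previous row) − q·(current row):
  row A: (7, 1, 0)   [1·7 + 0·4 = 7]
  row B: (4, 0, 1)   [0·7 + 1·4 = 4]
  7 = 1·4 + 3   → row C = row A − 1·row B = (3, 1, −1)   [check: 1·7 − 1·4 = 3]
  4 = 1·3 + 1   → row D = row B − 1·row C = (1, −1, 2)   [check: −1·7 + 2·4 = 1]
  3 = 3·1 + 0   → remainder 0, stop. gcd = 1 (last nonzero row D).
The gcd is 1, so 4 is invertible mod 7. The last nonzero row gives −1·7 + 2·4 = 1, so t = 2. So 4^(−1) ≡ 2 (mod 7). Verify: 4 · 2 = 8 ≡ 1 (mod 7). ✓

Final answer: 4^(−1) ≡ 2 (mod 7)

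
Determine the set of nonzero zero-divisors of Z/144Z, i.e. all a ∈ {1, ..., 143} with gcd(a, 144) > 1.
An element a ∈ Z/144Z (with a ≠ 0) is a zero-divisor iff gcd(a, 144) > 1 (because a is a unit precisely when gcd(a, n) = 1, and in Z/nZ every nonzero, non-unit element is a zero-divisor). Scan a = 1, ..., 143 and keep those with gcd(a, 144) > 1:
  gcd(2, 144) = 2, gcd(3, 144) = 3, gcd(4, 144) = 4, gcd(6, 144) = 6, gcd(8, 144) = 8, gcd(9, 144) = 9, gcd(10, 144) = 2, gcd(12, 144) = 12, gcd(14, 144) = 2, gcd(15, 144) = 3, gcd(16, 144) = 16, gcd(18, 144) = 18, gcd(20, 144) = 4, gcd(21, 144) = 3, gcd(22, 144) = 2, gcd(24, 144) = 24, gcd(26, 144) = 2, gcd(27, 144) = 9, gcd(28, 144) = 4, gcd(30, 144) = 6, gcd(32, 144) = 16, gcd(33, 144) = 3, gcd(34, 144) = 2, gcd(36, 144) = 36, gcd(38, 144) = 2, gcd(39, 144) = 3, gcd(40, 144) = 8, gcd(42, 144) = 6, gcd(44, 144) = 4, gcd(45, 144) = 9, gcd(46, 144) = 2, gcd(48, 144) = 48, gcd(50, 144) = 2, gcd(51, 144) = 3, gcd(52, 144) = 4, gcd(54, 144) = 18, gcd(56, 144) = 8, gcd(57, 144) = 3, gcd(58, 144) = 2, gcd(60, 144) = 12, gcd(62, 144) = 2, gcd(63, 144) = 9, gcd(64, 144) = 16, gcd(66, 144) = 6, gcd(68, 144) = 4, gcd(69, 144) = 3, gcd(70, 144) = 2, gcd(72, 144) = 72, gcd(74, 144) = 2, gcd(75, 144) = 3, gcd(76, 144) = 4, gcd(78, 144) = 6, gcd(80, 144) = 16, gcd(81, 144) = 9, gcd(82, 144) = 2, gcd(84, 144) = 12, gcd(86, 144) = 2, gcd(87, 144) = 3, gcd(88, 144) = 8, gcd(90, 144) = 18, gcd(92, 144) = 4, gcd(93, 144) = 3, gcd(94, 144) = 2, gcd(96, 144) = 48, gcd(98, 144) = 2, gcd(99, 144) = 9, gcd(100, 144) = 4, gcd(102, 144) = 6, gcd(104, 144) = 8, gcd(105, 144) = 3, gcd(106, 144) = 2, gcd(108, 144) = 36, gcd(110, 144) = 2, gcd(111, 144) = 3, gcd(112, 144) = 16, gcd(114, 144) = 6, gcd(116, 144) = 4, gcd(117, 144) = 9, gcd(118, 144) = 2, gcd(120, 144) = 24, gcd(122, 144) = 2, gcd(123, 144) = 3, gcd(124, 144) = 4, gcd(126, 144) = 18, gcd(128, 144) = 16, gcd(129, 144) = 3, gcd(130, 144) = 2, gcd(132, 144) = 12, gcd(134, 144) = 2, gcd(135, 144) = 9, gcd(136, 144) = 8, gcd(138, 144) = 6, gcd(140, 144) = 4, gcd(141, 144) = 3, gcd(142, 144) = 2.
All other a ∈ {1, ..., 143} have gcd(a, 144) = 1 and are units. So the nonzero zero-divisors are exactly the 95 values of a appearing in this scan.

Final answer: nonzero zero-divisors of Z/144Z = {2, 3, 4, 6, 8, 9, 10, 12, 14, 15, 16, 18, 20, 21, 22, 24, 26, 27, 28, 30, 32, 33, 34, 36, 38, 39, 40, 42, 44, 45, 46, 48, 50, 51, 52, 54, 56, 57, 58, 60, 62, 63, 64, 66, 68, 69, 70, 72, 74, 75, 76, 78, 80, 81, 82, 84, 86, 87, 88, 90, 92, 93, 94, 96, 98, 99, 100, 102, 104, 105, 106, 108, 110, 111, 112, 114, 116, 117, 118, 120, 122, 123, 124, 126, 128, 129, 130, 132, 134, 135, 136, 138, 140, 141, 142}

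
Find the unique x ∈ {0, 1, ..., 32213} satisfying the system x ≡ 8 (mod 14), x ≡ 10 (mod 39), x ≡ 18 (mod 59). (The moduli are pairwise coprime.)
x ≡ 3676 (mod 32214); the representative in [0, 32214) is 3676

The moduli 14, 39, 59 are pairwise coprime, so by the CRT there is a unique solution mod 14·39·59 = 32214.
Solve by successive substitution. Start with x ≡ 8 (mod 14).
  Combine with x ≡ 10 (mod 39): write x = 8 + 14·t and require 8 + 14·t ≡ 10 (mod 39), i.e. 14·t ≡ 10 − 8 ≡ 2 (mod 39). Since 14^(−1) ≡ 14 (mod 39), t ≡ 14·2 ≡ 28 (mod 39). So x ≡ 8 + 14·28 = 400 (mod 546).
  Combine with x ≡ 18 (mod 59): write x = 400 + 546·t and require 400 + 546·t ≡ 18 (mod 59), i.e. 546·t ≡ 18 − 400 ≡ 31 (mod 59). Since 546^(−1) ≡ 4 (mod 59) (546 ≡ 15 (mod 59)), t ≡ 4·31 ≡ 6 (mod 59). So x ≡ 400 + 546·6 = 3676 (mod 32214).
Unique solution in [0, 32214): x = 3676.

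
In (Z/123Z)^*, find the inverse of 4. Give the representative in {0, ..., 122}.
Apply the extended Euclidean algorithm to (123, 4), tracking rows (r, s, t) with s·123 + t·4 = r. Each division r_prev = q·r_cur + r_new produces the new row as (previous row) − q·(current row):
  row A: (123, 1, 0)   [1·123 + 0·4 = 123]
  row B: (4, 0, 1)   [0·123 + 1·4 = 4]
  123 = 30·4 + 3   → row C = row A − 30·row B = (3, 1, −30)   [check: 1·123 − 30·4 = 3]
  4 = 1·3 + 1   → row D = row B − 1·row C = (1, −1, 31)   [check: −1·123 + 31·4 = 1]
  3 = 3·1 + 0   → remainder 0, stop. gcd = 1 (last nonzero row D).
The gcd is 1, so 4 is invertible mod 123. The last nonzero row gives −1·123 + 31·4 = 1, so t = 31. So 4^(−1) ≡ 31 (mod 123). Verify: 4 · 31 = 124 ≡ 1 (mod 123). ✓

Final answer: 4^(−1) ≡ 31 (mod 123)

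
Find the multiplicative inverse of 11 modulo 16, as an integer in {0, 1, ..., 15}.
Apply the extended Euclidean algorithm to (16, 11), tracking rows (r, s, t) with s·16 + t·11 = r. Each division r_prev = q·r_cur + r_new produces the new row as (previous row) − q·(current row):
  row A: (16, 1, 0)   [1·16 + 0·11 = 16]
  row B: (11, 0, 1)   [0·16 + 1·11 = 11]
  16 = 1·11 + 5   → row C = row A − 1·row B = (5, 1, −1)   [check: 1·16 − 1·11 = 5]
  11 = 2·5 + 1   → row D = row B − 2·row C = (1, −2, 3)   [check: −2·16 + 3·11 = 1]
  5 = 5·1 + 0   → remainder 0, stop. gcd = 1 (last nonzero row D).
The gcd is 1, so 11 is invertible mod 16. The last nonzero row gives −2·16 + 3·11 = 1, so t = 3. So 11^(−1) ≡ 3 (mod 16). Verify: 11 · 3 = 33 ≡ 1 (mod 16). ✓

Final answer: 11^(−1) ≡ 3 (mod 16)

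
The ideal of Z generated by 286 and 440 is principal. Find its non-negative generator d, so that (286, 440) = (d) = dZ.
In the PID Z, (a, b) is generated by gcd(a, b). Compute gcd(440, 286) with the extended Euclidean algorithm, tracking rows (r, s, t) with s·440 + t·286 = r:
  row A: (440, 1, 0)   [1·440 + 0·286 = 440]
  row B: (286, 0, 1)   [0·440 + 1·286 = 286]
  440 = 1·286 + 154   → row C = row A − 1·row B = (154, 1, −1)   [check: 1·440 − 1·286 = 154]
  286 = 1·154 + 132   → row D = row B − 1·row C = (132, −1, 2)   [check: −1·440 + 2·286 = 132]
  154 = 1·132 + 22   → row E = row C − 1·row D = (22, 2, −3)   [check: 2·440 − 3·286 = 22]
  132 = 6·22 + 0   → remainder 0, stop. gcd = 22 (last nonzero row E).
So gcd(286, 440) = 22, with Bézout identity 2·440 − 3·286 = 22. Containment (⊇): the Bézout identity exhibits 22 as an element of (286, 440), giving (22) ⊆ (286, 440). Containment (⊆): since 22 | 286 and 22 | 440 (286 = 22·13, 440 = 22·20), every Z-linear combination of 286 and 440 is divisible by 22, so (286, 440) ⊆ (22). Therefore (286, 440) = (22), d = 22.

Final answer: (286, 440) = (22); d = 22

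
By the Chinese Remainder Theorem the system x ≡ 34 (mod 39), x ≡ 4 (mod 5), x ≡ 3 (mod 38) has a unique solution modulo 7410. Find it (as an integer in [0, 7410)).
x ≡ 1789 (mod 7410); the representative in [0, 7410) is 1789

The moduli 39, 5, 38 are pairwise coprime, so by the CRT there is a unique solution mod 39·5·38 = 7410.
Solve by successive substitution. Start with x ≡ 34 (mod 39).
  Combine with x ≡ 4 (mod 5): write x = 34 + 39·t and require 34 + 39·t ≡ 4 (mod 5), i.e. 39·t ≡ 4 − 34 ≡ 0 (mod 5). Since 39^(−1) ≡ 4 (mod 5) (39 ≡ 4 (mod 5)), t ≡ 4·0 ≡ 0 (mod 5). So x ≡ 34 + 39·0 = 34 (mod 195).
  Combine with x ≡ 3 (mod 38): write x = 34 + 195·t and require 34 + 195·t ≡ 3 (mod 38), i.e. 195·t ≡ 3 − 34 ≡ 7 (mod 38). Since 195^(−1) ≡ 23 (mod 38) (195 ≡ 5 (mod 38)), t ≡ 23·7 ≡ 9 (mod 38). So x ≡ 34 + 195·9 = 1789 (mod 7410).
Unique solution in [0, 7410): x = 1789.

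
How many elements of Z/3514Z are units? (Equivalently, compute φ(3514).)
An element a ∈ Z/3514Z is a unit iff gcd(a, 3514) = 1, so the number of units is φ(3514). φ is multiplicative, with φ(p^e) = p^e − p^(e−1). Factorise 3514 = 2 · 7 · 251. Then
  φ(3514) = (2 − 1) · (7 − 1) · (251 − 1) = 1 · 6 · 250 = 1500.

Final answer: Z/3514Z has φ(3514) = 1500 units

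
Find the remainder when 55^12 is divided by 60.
25

Use repeated squaring. Binary(12) = 1100. Walk through the bits of the exponent 12 left-to-right: at each bit after the leading one, square the running value, then multiply by 55 if the bit is 1 (always reducing mod 60):
  bit 1 = 1 (leading): start with 55.
  bit 2 = 1: square 55^2 = 3025 ≡ 25; bit is 1, so multiply 25·55 = 1375 ≡ 55 (mod 60).
  bit 3 = 0: square 55^2 = 3025 ≡ 25 (mod 60).
  bit 4 = 0: square 25^2 = 625 ≡ 25 (mod 60).
Final value: 55^12 ≡ 25 (mod 60).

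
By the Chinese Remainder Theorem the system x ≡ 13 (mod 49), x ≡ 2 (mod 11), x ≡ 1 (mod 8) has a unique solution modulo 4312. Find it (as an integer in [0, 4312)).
The moduli 49, 11, 8 are pairwise coprime, so by the CRT there is a unique solution mod 49·11·8 = 4312.
Solve by successive substitution. Start with x ≡ 13 (mod 49).
  Combine with x ≡ 2 (mod 11): write x = 13 + 49·t and require 13 + 49·t ≡ 2 (mod 11), i.e. 49·t ≡ 2 − 13 ≡ 0 (mod 11). Since 49^(−1) ≡ 9 (mod 11) (49 ≡ 5 (mod 11)), t ≡ 9·0 ≡ 0 (mod 11). So x ≡ 13 + 49·0 = 13 (mod 539).
  Combine with x ≡ 1 (mod 8): write x = 13 + 539·t and require 13 + 539·t ≡ 1 (mod 8), i.e. 539·t ≡ 1 − 13 ≡ 4 (mod 8). Since 539^(−1) ≡ 3 (mod 8) (539 ≡ 3 (mod 8)), t ≡ 3·4 ≡ 4 (mod 8). So x ≡ 13 + 539·4 = 2169 (mod 4312).
Unique solution in [0, 4312): x = 2169.

Final answer: x ≡ 2169 (mod 4312); the representative in [0, 4312) is 2169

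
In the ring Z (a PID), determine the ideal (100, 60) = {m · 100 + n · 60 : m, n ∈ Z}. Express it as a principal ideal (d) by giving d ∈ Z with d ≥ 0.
In the PID Z, (a, b) is generated by gcd(a, b). Compute gcd(100, 60) with the extended Euclidean algorithm, tracking rows (r, s, t) with s·100 + t·60 = r:
  row A: (100, 1, 0)   [1·100 + 0·60 = 100]
  row B: (60, 0, 1)   [0·100 + 1·60 = 60]
  100 = 1·60 + 40   → row C = row A − 1·row B = (40, 1, −1)   [check: 1·100 − 1·60 = 40]
  60 = 1·40 + 20   → row D = row B − 1·row C = (20, −1, 2)   [check: −1·100 + 2·60 = 20]
  40 = 2·20 + 0   → remainder 0, stop. gcd = 20 (last nonzero row D).
So gcd(100, 60) = 20, with Bézout identity −1·100 + 2·60 = 20. Containment (⊇): the Bézout identity exhibits 20 as an element of (100, 60), giving (20) ⊆ (100, 60). Containment (⊆): since 20 | 100 and 20 | 60 (100 = 20·5, 60 = 20·3), every Z-linear combination of 100 and 60 is divisible by 20, so (100, 60) ⊆ (20). Therefore (100, 60) = (20), d = 20.

Final answer: (100, 60) = (20); d = 20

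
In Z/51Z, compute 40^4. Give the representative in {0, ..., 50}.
4

Use repeated squaring. Binary(4) = 100. Walk through the bits of the exponent 4 left-to-right: at each bit after the leading one, square the running value, then multiply by 40 if the bit is 1 (always reducing mod 51):
  bit 1 = 1 (leading): start with 40.
  bit 2 = 0: square 40^2 = 1600 ≡ 19 (mod 51).
  bit 3 = 0: square 19^2 = 361 ≡ 4 (mod 51).
Final value: 40^4 ≡ 4 (mod 51).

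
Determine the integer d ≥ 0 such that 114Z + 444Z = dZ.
(114, 444) = (6); d = 6

In the PID Z, (a, b) is generated by gcd(a, b). Compute gcd(444, 114) with the extended Euclidean algorithm, tracking rows (r, s, t) with s·444 + t·114 = r:
  row A: (444, 1, 0)   [1·444 + 0·114 = 444]
  row B: (114, 0, 1)   [0·444 + 1·114 = 114]
  444 = 3·114 + 102   → row C = row A − 3·row B = (102, 1, −3)   [check: 1·444 − 3·114 = 102]
  114 = 1·102 + 12   → row D = row B − 1·row C = (12, −1, 4)   [check: −1·444 + 4·114 = 12]
  102 = 8·12 + 6   → row E = row C − 8·row D = (6, 9, −35)   [check: 9·444 − 35·114 = 6]
  12 = 2·6 + 0   → remainder 0, stop. gcd = 6 (last nonzero row E).
So gcd(114, 444) = 6, with Bézout identity 9·444 − 35·114 = 6. Containment (⊇): the Bézout identity exhibits 6 as an element of (114, 444), giving (6) ⊆ (114, 444). Containment (⊆): since 6 | 114 and 6 | 444 (114 = 6·19, 444 = 6·74), every Z-linear combination of 114 and 444 is divisible by 6, so (114, 444) ⊆ (6). Therefore (114, 444) = (6), d = 6.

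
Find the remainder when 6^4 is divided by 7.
Use repeated squaring. Binary(4) = 100. Walk through the bits of the exponent 4 left-to-right: at each bit after the leading one, square the running value, then multiply by 6 if the bit is 1 (always reducing mod 7):
  bit 1 = 1 (leading): start with 6.
  bit 2 = 0: square 6^2 = 36 ≡ 1 (mod 7).
  bit 3 = 0: square 1^2 = 1 (mod 7).
Final value: 6^4 ≡ 1 (mod 7).

Final answer: 1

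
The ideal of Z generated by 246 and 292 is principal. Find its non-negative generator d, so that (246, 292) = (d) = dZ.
In the PID Z, (a, b) is generated by gcd(a, b). Compute gcd(292, 246) with the extended Euclidean algorithm, tracking rows (r, s, t) with s·292 + t·246 = r:
  row A: (292, 1, 0)   [1·292 + 0·246 = 292]
  row B: (246, 0, 1)   [0·292 + 1·246 = 246]
  292 = 1·246 + 46   → row C = row A − 1·row B = (46, 1, −1)   [check: 1·292 − 1·246 = 46]
  246 = 5·46 + 16   → row D = row B − 5·row C = (16, −5, 6)   [check: −5·292 + 6·246 = 16]
  46 = 2·16 + 14   → row E = row C − 2·row D = (14, 11, −13)   [check: 11·292 − 13·246 = 14]
  16 = 1·14 + 2   → row F = row D − 1·row E = (2, −16, 19)   [check: −16·292 + 19·246 = 2]
  14 = 7·2 + 0   → remainder 0, stop. gcd = 2 (last nonzero row F).
So gcd(246, 292) = 2, with Bézout identity −16·292 + 19·246 = 2. Containment (⊇): the Bézout identity exhibits 2 as an element of (246, 292), giving (2) ⊆ (246, 292). Containment (⊆): since 2 | 246 and 2 | 292 (246 = 2·123, 292 = 2·146), every Z-linear combination of 246 and 292 is divisible by 2, so (246, 292) ⊆ (2). Therefore (246, 292) = (2), d = 2.

Final answer: (246, 292) = (2); d = 2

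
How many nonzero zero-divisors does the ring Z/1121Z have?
In Z/1121Z each nonzero element is either a unit (gcd with 1121 is 1) or a zero-divisor (gcd > 1). The number of units is φ(1121): factorise 1121 = 19 · 59, so φ(1121) = (19 − 1) · (59 − 1) = 18 · 58 = 1044. The nonzero elements number 1121 − 1 = 1120. Hence the nonzero zero-divisors number 1120 − 1044 = 76.

Final answer: Z/1121Z has 76 nonzero zero-divisors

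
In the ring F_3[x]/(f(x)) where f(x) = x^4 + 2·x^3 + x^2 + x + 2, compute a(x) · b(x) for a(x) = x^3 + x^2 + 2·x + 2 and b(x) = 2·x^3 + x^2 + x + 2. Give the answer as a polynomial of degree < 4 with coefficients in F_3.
Multiply as integer polynomials: a · b = 2·x^6 + 3·x^5 + 6·x^4 + 9·x^3 + 6·x^2 + 6·x + 4. Reducing coefficients mod 3: a · b ≡ 2·x^6 + 1. Now divide by f(x) = x^4 + 2·x^3 + x^2 + x + 2 in F_3[x], eliminating the leading term at each step:
  leading term 2·x^6: subtract (2·x^2)·f(x) = 2·x^6 + x^5 + 2·x^4 + 2·x^3 + x^2, leaving 2·x^5 + x^4 + x^3 + 2·x^2 + 1 (coefficients mod 3)
  leading term 2·x^5: subtract (2·x)·f(x) = 2·x^5 + x^4 + 2·x^3 + 2·x^2 + x, leaving 2·x^3 + 2·x + 1 (coefficients mod 3)
The degree is now < 4, so this is the remainder. Hence a · b ≡ 2·x^3 + 2·x + 1 in F_3[x]/(f).

Final answer: a · b ≡ 2·x^3 + 2·x + 1 (mod f(x))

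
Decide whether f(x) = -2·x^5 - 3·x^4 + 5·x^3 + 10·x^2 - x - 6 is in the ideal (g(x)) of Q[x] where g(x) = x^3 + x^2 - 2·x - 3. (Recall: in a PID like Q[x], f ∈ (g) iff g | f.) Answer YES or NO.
In Q[x] the ideal (g) consists of all multiples of g, so f ∈ (g) iff g | f, i.e. iff the remainder of f on division by g is 0. Divide f by g (g is monic, so eliminate the leading term of the running remainder at each step):
  leading term -2·x^5: subtract (-2·x^2)·g(x) = -2·x^5 - 2·x^4 + 4·x^3 + 6·x^2, leaving -x^4 + x^3 + 4·x^2 - x - 6
  leading term -x^4: subtract (-x)·g(x) = -x^4 - x^3 + 2·x^2 + 3·x, leaving 2·x^3 + 2·x^2 - 4·x - 6
  leading term 2·x^3: subtract (2)·g(x) = 2·x^3 + 2·x^2 - 4·x - 6, leaving 0
The remainder is 0, so f(x) = g(x) · h(x) with h(x) = -2·x^2 - x + 2. Hence g | f, i.e. f ∈ (g).

Final answer: YES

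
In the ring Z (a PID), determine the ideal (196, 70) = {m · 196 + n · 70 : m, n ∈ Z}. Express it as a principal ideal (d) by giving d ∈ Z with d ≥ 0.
(196, 70) = (14); d = 14

In the PID Z, (a, b) is generated by gcd(a, b). Compute gcd(196, 70) with the extended Euclidean algorithm, tracking rows (r, s, t) with s·196 + t·70 = r:
  row A: (196, 1, 0)   [1·196 + 0·70 = 196]
  row B: (70, 0, 1)   [0·196 + 1·70 = 70]
  196 = 2·70 + 56   → row C = row A − 2·row B = (56, 1, −2)   [check: 1·196 − 2·70 = 56]
  70 = 1·56 + 14   → row D = row B − 1·row C = (14, −1, 3)   [check: −1·196 + 3·70 = 14]
  56 = 4·14 + 0   → remainder 0, stop. gcd = 14 (last nonzero row D).
So gcd(196, 70) = 14, with Bézout identity −1·196 + 3·70 = 14. Containment (⊇): the Bézout identity exhibits 14 as an element of (196, 70), giving (14) ⊆ (196, 70). Containment (⊆): since 14 | 196 and 14 | 70 (196 = 14·14, 70 = 14·5), every Z-linear combination of 196 and 70 is divisible by 14, so (196, 70) ⊆ (14). Therefore (196, 70) = (14), d = 14.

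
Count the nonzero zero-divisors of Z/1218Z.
Z/1218Z has 881 nonzero zero-divisors

In Z/1218Z each nonzero element is either a unit (gcd with 1218 is 1) or a zero-divisor (gcd > 1). The number of units is φ(1218): factorise 1218 = 2 · 3 · 7 · 29, so φ(1218) = (2 − 1) · (3 − 1) · (7 − 1) · (29 − 1) = 1 · 2 · 6 · 28 = 336. The nonzero elements number 1218 − 1 = 1217. Hence the nonzero zero-divisors number 1217 − 336 = 881.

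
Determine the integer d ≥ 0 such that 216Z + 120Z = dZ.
(216, 120) = (24); d = 24

In the PID Z, (a, b) is generated by gcd(a, b). Compute gcd(216, 120) with the extended Euclidean algorithm, tracking rows (r, s, t) with s·216 + t·120 = r:
  row A: (216, 1, 0)   [1·216 + 0·120 = 216]
  row B: (120, 0, 1)   [0·216 + 1·120 = 120]
  216 = 1·120 + 96   → row C = row A − 1·row B = (96, 1, −1)   [check: 1·216 − 1·120 = 96]
  120 = 1·96 + 24   → row D = row B − 1·row C = (24, −1, 2)   [check: −1·216 + 2·120 = 24]
  96 = 4·24 + 0   → remainder 0, stop. gcd = 24 (last nonzero row D).
So gcd(216, 120) = 24, with Bézout identity −1·216 + 2·120 = 24. Containment (⊇): the Bézout identity exhibits 24 as an element of (216, 120), giving (24) ⊆ (216, 120). Containment (⊆): since 24 | 216 and 24 | 120 (216 = 24·9, 120 = 24·5), every Z-linear combination of 216 and 120 is divisible by 24, so (216, 120) ⊆ (24). Therefore (216, 120) = (24), d = 24.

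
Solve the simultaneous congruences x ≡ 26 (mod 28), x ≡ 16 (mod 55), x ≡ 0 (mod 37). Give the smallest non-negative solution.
x ≡ 30266 (mod 56980); the representative in [0, 56980) is 30266

The moduli 28, 55, 37 are pairwise coprime, so by the CRT there is a unique solution mod 28·55·37 = 56980.
Solve by successive substitution. Start with x ≡ 26 (mod 28).
  Combine with x ≡ 16 (mod 55): write x = 26 + 28·t and require 26 + 28·t ≡ 16 (mod 55), i.e. 28·t ≡ 16 − 26 ≡ 45 (mod 55). Since 28^(−1) ≡ 2 (mod 55), t ≡ 2·45 ≡ 35 (mod 55). So x ≡ 26 + 28·35 = 1006 (mod 1540).
  Combine with x ≡ 0 (mod 37): write x = 1006 + 1540·t and require 1006 + 1540·t ≡ 0 (mod 37), i.e. 1540·t ≡ 0 − 1006 ≡ 30 (mod 37). Since 1540^(−1) ≡ 29 (mod 37) (1540 ≡ 23 (mod 37)), t ≡ 29·30 ≡ 19 (mod 37). So x ≡ 1006 + 1540·19 = 30266 (mod 56980).
Unique solution in [0, 56980): x = 30266.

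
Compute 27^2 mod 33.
3

Use repeated squaring. Binary(2) = 10. Walk through the bits of the exponent 2 left-to-right: at each bit after the leading one, square the running value, then multiply by 27 if the bit is 1 (always reducing mod 33):
  bit 1 = 1 (leading): start with 27.
  bit 2 = 0: square 27^2 = 729 ≡ 3 (mod 33).
Final value: 27^2 ≡ 3 (mod 33).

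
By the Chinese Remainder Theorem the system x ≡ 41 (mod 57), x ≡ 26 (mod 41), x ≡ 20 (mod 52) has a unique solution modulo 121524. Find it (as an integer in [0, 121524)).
x ≡ 43076 (mod 121524); the representative in [0, 121524) is 43076

The moduli 57, 41, 52 are pairwise coprime, so by the CRT there is a unique solution mod 57·41·52 = 121524.
Solve by successive substitution. Start with x ≡ 41 (mod 57).
  Combine with x ≡ 26 (mod 41): write x = 41 + 57·t and require 41 + 57·t ≡ 26 (mod 41), i.e. 57·t ≡ 26 − 41 ≡ 26 (mod 41). Since 57^(−1) ≡ 18 (mod 41) (57 ≡ 16 (mod 41)), t ≡ 18·26 ≡ 17 (mod 41). So x ≡ 41 + 57·17 = 1010 (mod 2337).
  Combine with x ≡ 20 (mod 52): write x = 1010 + 2337·t and require 1010 + 2337·t ≡ 20 (mod 52), i.e. 2337·t ≡ 20 − 1010 ≡ 50 (mod 52). Since 2337^(−1) ≡ 17 (mod 52) (2337 ≡ 49 (mod 52)), t ≡ 17·50 ≡ 18 (mod 52). So x ≡ 1010 + 2337·18 = 43076 (mod 121524).
Unique solution in [0, 121524): x = 43076.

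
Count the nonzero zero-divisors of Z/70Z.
Z/70Z has 45 nonzero zero-divisors

In Z/70Z each nonzero element is either a unit (gcd with 70 is 1) or a zero-divisor (gcd > 1). The number of units is φ(70): factorise 70 = 2 · 5 · 7, so φ(70) = (2 − 1) · (5 − 1) · (7 − 1) = 1 · 4 · 6 = 24. The nonzero elements number 70 − 1 = 69. Hence the nonzero zero-divisors number 69 − 24 = 45.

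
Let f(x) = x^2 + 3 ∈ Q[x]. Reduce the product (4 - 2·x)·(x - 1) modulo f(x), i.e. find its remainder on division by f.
a · b ≡ 6·x + 2 (mod f(x))

First multiply in Q[x] without reducing: a · b = -2·x^2 + 6·x - 4. Now divide by f(x) = x^2 + 3, eliminating the leading term at each step:
  leading term -2·x^2: subtract (-2)·f(x) = -2·x^2 - 6, leaving 6·x + 2
The degree is now < 2, so this is the remainder. Hence a · b ≡ 6·x + 2 in Q[x]/(f).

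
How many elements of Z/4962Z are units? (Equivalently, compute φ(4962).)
Z/4962Z has φ(4962) = 1652 units

An element a ∈ Z/4962Z is a unit iff gcd(a, 4962) = 1, so the number of units is φ(4962). φ is multiplicative, with φ(p^e) = p^e − p^(e−1). Factorise 4962 = 2 · 3 · 827. Then
  φ(4962) = (2 − 1) · (3 − 1) · (827 − 1) = 1 · 2 · 826 = 1652.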